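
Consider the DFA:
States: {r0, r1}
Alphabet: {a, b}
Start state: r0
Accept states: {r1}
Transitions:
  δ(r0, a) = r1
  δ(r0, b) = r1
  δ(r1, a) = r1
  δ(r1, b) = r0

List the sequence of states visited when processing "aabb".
read 'a': r0 → r1
  read 'a': r1 → r1
  read 'b': r1 → r0
  read 'b': r0 → r1
r0 -> r1 -> r1 -> r0 -> r1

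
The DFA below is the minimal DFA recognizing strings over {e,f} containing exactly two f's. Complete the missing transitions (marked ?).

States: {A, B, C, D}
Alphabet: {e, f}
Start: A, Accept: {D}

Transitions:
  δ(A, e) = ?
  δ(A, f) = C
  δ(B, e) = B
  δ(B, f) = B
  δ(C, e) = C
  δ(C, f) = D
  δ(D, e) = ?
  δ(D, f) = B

From the language and accept set, identify what each state tracks — A: zero f's; B: ≥ three f's (dead); C: one f; D: two f's.
Each missing δ(q, a) is the state matching the new tracked value after reading a.
δ(A, e) = A; δ(D, e) = D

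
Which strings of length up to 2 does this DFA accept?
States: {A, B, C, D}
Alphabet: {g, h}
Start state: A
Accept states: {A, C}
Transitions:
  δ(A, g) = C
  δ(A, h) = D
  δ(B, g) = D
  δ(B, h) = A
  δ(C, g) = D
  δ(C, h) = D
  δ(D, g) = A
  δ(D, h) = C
ε, g, hg, hh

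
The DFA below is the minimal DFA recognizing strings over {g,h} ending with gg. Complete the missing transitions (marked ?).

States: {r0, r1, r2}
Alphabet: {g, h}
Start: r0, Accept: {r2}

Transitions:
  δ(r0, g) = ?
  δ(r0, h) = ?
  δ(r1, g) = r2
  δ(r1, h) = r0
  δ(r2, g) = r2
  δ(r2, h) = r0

From the language and accept set, identify what each state tracks — r0: last symbol not g; r1: one trailing g; r2: two trailing g's.
Each missing δ(q, a) is the state matching the new tracked value after reading a.
δ(r0, g) = r1; δ(r0, h) = r0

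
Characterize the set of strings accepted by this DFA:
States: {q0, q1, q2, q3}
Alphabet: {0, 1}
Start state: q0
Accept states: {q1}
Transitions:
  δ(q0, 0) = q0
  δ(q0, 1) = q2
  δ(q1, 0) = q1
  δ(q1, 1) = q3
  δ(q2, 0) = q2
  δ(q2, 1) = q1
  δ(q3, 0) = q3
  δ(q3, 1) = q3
Testing a few strings:
  '110' → accept
  '01' → reject
  '00' → reject
  '1100' → accept
State roles: q0=zero 1's; q1=two 1's; q2=one 1; q3=≥ three 1's (dead)
All binary strings containing exactly two 1's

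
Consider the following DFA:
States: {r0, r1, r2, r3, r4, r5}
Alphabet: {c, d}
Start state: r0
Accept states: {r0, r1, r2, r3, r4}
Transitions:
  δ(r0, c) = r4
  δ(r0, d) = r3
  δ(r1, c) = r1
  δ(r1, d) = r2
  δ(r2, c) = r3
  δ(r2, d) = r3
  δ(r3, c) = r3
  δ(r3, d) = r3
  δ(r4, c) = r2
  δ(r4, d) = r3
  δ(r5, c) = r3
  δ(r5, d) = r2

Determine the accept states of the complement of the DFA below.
Complement accept states = All states \ Original accept states
= {r0, r1, r2, r3, r4, r5} \ {r0, r1, r2, r3, r4}
{r5}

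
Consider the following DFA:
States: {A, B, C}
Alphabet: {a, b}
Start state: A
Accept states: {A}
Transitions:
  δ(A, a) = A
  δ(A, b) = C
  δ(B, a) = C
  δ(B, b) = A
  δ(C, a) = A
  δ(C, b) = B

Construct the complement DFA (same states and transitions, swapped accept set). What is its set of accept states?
Complement accept states = All states \ Original accept states
= {A, B, C} \ {A}
{B, C}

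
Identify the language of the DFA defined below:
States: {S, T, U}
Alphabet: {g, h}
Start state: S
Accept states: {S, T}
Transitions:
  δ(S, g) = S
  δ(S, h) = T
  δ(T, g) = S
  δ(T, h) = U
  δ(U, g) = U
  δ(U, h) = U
Testing a few strings:
  'hh' → reject
  'gg' → accept
  'g' → accept
  'ghh' → reject
State roles: S=last symbol not h (ok); T=last symbol h (ok); U=saw hh (dead)
All strings over {g,h} with no two consecutive h's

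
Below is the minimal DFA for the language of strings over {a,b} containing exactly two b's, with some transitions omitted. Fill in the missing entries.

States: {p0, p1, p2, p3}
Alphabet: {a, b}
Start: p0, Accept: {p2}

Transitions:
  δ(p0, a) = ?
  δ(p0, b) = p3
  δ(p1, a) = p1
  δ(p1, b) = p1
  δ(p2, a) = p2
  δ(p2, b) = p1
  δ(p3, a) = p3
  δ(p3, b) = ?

From the language and accept set, identify what each state tracks — p0: zero b's; p1: ≥ three b's (dead); p2: two b's; p3: one b.
Each missing δ(q, a) is the state matching the new tracked value after reading a.
δ(p0, a) = p0; δ(p3, b) = p2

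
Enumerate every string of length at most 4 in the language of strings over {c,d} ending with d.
d, cd, dd, ccd, cdd, dcd, ddd, cccd, ccdd, cdcd, cddd, dccd, dcdd, ddcd, dddd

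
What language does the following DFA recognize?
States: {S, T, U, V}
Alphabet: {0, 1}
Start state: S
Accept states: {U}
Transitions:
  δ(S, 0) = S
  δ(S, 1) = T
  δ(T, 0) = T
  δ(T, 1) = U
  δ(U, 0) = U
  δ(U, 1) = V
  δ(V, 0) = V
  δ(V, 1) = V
Testing a few strings:
  '0100' → reject
  '1110' → reject
  '10' → reject
  '00' → reject
State roles: S=zero 1's; T=one 1; U=two 1's; V=≥ three 1's (dead)
All binary strings containing exactly two 1's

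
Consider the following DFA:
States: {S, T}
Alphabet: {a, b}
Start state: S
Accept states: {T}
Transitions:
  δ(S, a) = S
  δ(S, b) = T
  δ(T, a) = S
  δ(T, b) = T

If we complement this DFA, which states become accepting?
Complement accept states = All states \ Original accept states
= {S, T} \ {T}
{S}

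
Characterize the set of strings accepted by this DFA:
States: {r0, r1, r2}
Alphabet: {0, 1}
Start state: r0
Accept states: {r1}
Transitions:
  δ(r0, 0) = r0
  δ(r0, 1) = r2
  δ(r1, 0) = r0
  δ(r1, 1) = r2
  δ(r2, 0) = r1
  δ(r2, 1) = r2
Testing a few strings:
  '001' → reject
  '10' → accept
  '0110' → accept
  '110' → accept
State roles: r0=no suffix match; r1=suffix is 10; r2=one trailing 1
All binary strings ending with 10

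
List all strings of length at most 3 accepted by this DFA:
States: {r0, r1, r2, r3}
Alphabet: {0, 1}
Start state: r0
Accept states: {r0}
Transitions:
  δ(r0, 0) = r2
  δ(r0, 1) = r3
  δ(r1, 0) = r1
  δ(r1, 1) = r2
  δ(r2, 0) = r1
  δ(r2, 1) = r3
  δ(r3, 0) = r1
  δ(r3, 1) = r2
ε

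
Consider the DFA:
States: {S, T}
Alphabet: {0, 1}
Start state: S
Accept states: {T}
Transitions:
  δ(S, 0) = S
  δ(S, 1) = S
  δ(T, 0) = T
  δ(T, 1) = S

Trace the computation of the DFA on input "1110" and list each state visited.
read '1': S → S
  read '1': S → S
  read '1': S → S
  read '0': S → S
S -> S -> S -> S -> S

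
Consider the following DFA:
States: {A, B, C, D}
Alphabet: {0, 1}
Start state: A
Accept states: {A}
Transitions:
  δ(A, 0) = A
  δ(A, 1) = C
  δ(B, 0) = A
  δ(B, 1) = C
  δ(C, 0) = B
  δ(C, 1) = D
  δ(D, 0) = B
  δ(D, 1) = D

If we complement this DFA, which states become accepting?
Complement accept states = All states \ Original accept states
= {A, B, C, D} \ {A}
{B, C, D}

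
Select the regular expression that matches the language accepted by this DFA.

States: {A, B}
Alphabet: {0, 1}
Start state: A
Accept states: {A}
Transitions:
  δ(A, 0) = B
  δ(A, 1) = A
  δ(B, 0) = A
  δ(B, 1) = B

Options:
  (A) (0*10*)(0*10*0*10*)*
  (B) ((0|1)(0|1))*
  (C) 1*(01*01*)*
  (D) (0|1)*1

Check each option against the DFA on short strings; one disagreement eliminates an option:
  (A) (0*10*)(0*10*0*10*)*: on ε the DFA stays in A and accepts (A ∈ Accept), but the regex does not match it → eliminate
  (B) ((0|1)(0|1))*: on '1' the DFA goes A → A and accepts (A ∈ Accept), but the regex does not match it → eliminate
  (C) 1*(01*01*)*: agrees with the DFA on every string of length ≤ 6
  (D) (0|1)*1: on ε the DFA stays in A and accepts (A ∈ Accept), but the regex does not match it → eliminate
Only (C) is consistent with the DFA.
(C) 1*(01*01*)*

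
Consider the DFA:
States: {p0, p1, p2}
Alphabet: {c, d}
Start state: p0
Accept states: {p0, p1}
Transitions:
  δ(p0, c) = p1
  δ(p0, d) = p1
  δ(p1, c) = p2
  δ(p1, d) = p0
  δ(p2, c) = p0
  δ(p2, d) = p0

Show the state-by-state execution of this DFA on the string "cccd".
read 'c': p0 → p1
  read 'c': p1 → p2
  read 'c': p2 → p0
  read 'd': p0 → p1
p0 -> p1 -> p2 -> p0 -> p1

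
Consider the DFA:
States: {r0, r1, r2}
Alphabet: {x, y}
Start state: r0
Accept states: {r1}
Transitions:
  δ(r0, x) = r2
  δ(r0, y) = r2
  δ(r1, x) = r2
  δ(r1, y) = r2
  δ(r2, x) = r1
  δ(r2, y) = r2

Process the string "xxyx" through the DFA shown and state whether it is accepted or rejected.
Processing string "xxyx":
  r0 --x--> r2
  r2 --x--> r1
  r1 --y--> r2
  r2 --x--> r1
Final state: r1
Accept states: {r1}
Yes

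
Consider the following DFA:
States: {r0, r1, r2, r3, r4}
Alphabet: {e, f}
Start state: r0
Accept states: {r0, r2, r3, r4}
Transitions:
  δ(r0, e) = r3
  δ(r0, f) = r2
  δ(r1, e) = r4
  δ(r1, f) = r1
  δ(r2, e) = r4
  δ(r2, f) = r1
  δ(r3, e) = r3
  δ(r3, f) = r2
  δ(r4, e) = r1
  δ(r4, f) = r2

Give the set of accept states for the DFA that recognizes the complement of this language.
Complement accept states = All states \ Original accept states
= {r0, r1, r2, r3, r4} \ {r0, r2, r3, r4}
{r1}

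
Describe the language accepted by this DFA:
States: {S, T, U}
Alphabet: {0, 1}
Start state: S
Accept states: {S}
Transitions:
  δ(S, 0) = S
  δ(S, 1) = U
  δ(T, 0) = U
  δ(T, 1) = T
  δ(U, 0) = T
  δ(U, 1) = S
Testing a few strings:
  '1100' → accept
  '1' → reject
  '0' → accept
  '011' → accept
State roles: S=value ≡ 0 (mod 3); T=value ≡ 2 (mod 3); U=value ≡ 1 (mod 3)
All binary strings representing a multiple of 3 (read in base 2; leading zeros allowed and ε counts as 0)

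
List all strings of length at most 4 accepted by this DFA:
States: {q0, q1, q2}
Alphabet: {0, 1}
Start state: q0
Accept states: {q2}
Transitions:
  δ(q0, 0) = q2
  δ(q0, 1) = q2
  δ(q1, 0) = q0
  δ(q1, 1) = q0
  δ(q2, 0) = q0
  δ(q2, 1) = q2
0, 1, 01, 11, 000, 001, 011, 100, 101, 111, 0001, 0011, 0100, 0101, 0111, 1001, 1011, 1100, 1101, 1111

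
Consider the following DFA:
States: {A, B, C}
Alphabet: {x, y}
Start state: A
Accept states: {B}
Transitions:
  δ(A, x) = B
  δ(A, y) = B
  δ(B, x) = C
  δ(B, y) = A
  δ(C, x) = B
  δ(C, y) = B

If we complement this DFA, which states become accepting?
Complement accept states = All states \ Original accept states
= {A, B, C} \ {B}
{A, C}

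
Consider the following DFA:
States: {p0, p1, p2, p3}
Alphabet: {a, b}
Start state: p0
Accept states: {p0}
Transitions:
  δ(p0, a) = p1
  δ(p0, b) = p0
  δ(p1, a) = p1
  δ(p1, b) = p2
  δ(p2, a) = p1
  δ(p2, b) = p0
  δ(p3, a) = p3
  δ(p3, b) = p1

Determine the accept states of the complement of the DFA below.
Complement accept states = All states \ Original accept states
= {p0, p1, p2, p3} \ {p0}
{p1, p2, p3}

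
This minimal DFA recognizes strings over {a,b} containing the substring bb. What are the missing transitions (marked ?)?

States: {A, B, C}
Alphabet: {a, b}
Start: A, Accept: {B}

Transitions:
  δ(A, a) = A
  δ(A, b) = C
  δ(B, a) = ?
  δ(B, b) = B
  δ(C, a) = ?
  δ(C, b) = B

From the language and accept set, identify what each state tracks — A: no progress toward bb; B: substring bb seen; C: one trailing b.
Each missing δ(q, a) is the state matching the new tracked value after reading a.
δ(B, a) = B; δ(C, a) = A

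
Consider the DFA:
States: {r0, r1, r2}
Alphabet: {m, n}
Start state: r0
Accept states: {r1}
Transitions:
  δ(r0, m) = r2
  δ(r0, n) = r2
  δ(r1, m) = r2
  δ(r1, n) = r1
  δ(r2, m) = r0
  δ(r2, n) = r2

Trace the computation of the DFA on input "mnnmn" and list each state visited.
read 'm': r0 → r2
  read 'n': r2 → r2
  read 'n': r2 → r2
  read 'm': r2 → r0
  read 'n': r0 → r2
r0 -> r2 -> r2 -> r2 -> r0 -> r2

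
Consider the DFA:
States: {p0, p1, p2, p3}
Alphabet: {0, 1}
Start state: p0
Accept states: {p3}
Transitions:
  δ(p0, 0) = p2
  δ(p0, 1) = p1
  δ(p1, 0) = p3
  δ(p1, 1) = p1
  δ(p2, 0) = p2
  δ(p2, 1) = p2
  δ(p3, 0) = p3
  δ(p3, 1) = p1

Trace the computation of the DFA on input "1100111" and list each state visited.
read '1': p0 → p1
  read '1': p1 → p1
  read '0': p1 → p3
  read '0': p3 → p3
  read '1': p3 → p1
  read '1': p1 → p1
  read '1': p1 → p1
p0 -> p1 -> p1 -> p3 -> p3 -> p1 -> p1 -> p1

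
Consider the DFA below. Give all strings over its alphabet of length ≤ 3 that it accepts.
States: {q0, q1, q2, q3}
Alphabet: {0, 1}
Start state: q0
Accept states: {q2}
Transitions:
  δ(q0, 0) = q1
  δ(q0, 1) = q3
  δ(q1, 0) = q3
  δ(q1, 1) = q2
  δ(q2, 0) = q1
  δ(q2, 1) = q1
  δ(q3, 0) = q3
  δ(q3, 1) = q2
01, 11, 001, 101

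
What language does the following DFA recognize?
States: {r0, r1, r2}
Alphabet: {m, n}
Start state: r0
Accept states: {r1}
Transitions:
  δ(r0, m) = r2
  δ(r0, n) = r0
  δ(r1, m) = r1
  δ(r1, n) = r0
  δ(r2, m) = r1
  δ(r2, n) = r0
Testing a few strings:
  'mnmn' → reject
  'mmnn' → reject
  'mm' → accept
  'mmm' → accept
State roles: r0=last symbol not m; r1=two trailing m's; r2=one trailing m
All strings over {m,n} ending with mm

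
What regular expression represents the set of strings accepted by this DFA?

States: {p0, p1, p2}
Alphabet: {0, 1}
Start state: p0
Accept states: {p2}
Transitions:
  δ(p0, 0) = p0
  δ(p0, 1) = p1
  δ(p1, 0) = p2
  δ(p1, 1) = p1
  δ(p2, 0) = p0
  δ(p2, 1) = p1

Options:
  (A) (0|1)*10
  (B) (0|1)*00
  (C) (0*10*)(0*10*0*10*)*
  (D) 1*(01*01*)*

Check each option against the DFA on short strings; one disagreement eliminates an option:
  (A) (0|1)*10: agrees with the DFA on every string of length ≤ 6
  (B) (0|1)*00: on '00' the DFA goes p0 → p0 → p0 and rejects (p0 ∉ Accept), but the regex matches it → eliminate
  (C) (0*10*)(0*10*0*10*)*: on '1' the DFA goes p0 → p1 and rejects (p1 ∉ Accept), but the regex matches it → eliminate
  (D) 1*(01*01*)*: on ε the DFA stays in p0 and rejects (p0 ∉ Accept), but the regex matches it → eliminate
Only (A) is consistent with the DFA.
(A) (0|1)*10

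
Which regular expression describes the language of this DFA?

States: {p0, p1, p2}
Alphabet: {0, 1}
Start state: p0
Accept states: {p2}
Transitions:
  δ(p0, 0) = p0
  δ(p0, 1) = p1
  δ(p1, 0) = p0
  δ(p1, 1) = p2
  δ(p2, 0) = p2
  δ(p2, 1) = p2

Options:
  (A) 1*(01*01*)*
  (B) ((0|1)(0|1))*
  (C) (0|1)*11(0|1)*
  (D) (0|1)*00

Check each option against the DFA on short strings; one disagreement eliminates an option:
  (A) 1*(01*01*)*: on ε the DFA stays in p0 and rejects (p0 ∉ Accept), but the regex matches it → eliminate
  (B) ((0|1)(0|1))*: on ε the DFA stays in p0 and rejects (p0 ∉ Accept), but the regex matches it → eliminate
  (C) (0|1)*11(0|1)*: agrees with the DFA on every string of length ≤ 6
  (D) (0|1)*00: on '00' the DFA goes p0 → p0 → p0 and rejects (p0 ∉ Accept), but the regex matches it → eliminate
Only (C) is consistent with the DFA.
(C) (0|1)*11(0|1)*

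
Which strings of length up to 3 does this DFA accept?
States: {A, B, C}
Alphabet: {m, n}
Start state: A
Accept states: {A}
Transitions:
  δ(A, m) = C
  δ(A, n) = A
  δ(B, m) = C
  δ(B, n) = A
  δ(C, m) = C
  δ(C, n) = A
ε, n, mn, nn, mmn, mnn, nmn, nnn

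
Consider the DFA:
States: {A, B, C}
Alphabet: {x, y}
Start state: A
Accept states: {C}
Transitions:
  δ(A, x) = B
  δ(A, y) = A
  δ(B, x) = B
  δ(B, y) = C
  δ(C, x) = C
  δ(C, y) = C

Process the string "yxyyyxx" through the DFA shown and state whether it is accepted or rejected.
Processing string "yxyyyxx":
  A --y--> A
  A --x--> B
  B --y--> C
  C --y--> C
  C --y--> C
  C --x--> C
  C --x--> C
Final state: C
Accept states: {C}
Yes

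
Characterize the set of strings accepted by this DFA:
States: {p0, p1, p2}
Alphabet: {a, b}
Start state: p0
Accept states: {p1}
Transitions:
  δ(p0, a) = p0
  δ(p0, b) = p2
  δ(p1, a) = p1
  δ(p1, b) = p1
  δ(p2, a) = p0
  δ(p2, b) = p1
Testing a few strings:
  'baa' → reject
  'bba' → accept
  'bb' → accept
  'ba' → reject
State roles: p0=no progress toward bb; p1=substring bb seen; p2=one trailing b
All strings over {a,b} containing the substring bb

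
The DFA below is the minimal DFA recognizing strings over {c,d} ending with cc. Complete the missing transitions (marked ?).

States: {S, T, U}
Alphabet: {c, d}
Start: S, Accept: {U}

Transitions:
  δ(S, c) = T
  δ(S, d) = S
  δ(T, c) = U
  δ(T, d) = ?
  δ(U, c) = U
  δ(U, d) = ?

From the language and accept set, identify what each state tracks — S: last symbol not c; T: one trailing c; U: two trailing c's.
Each missing δ(q, a) is the state matching the new tracked value after reading a.
δ(T, d) = S; δ(U, d) = S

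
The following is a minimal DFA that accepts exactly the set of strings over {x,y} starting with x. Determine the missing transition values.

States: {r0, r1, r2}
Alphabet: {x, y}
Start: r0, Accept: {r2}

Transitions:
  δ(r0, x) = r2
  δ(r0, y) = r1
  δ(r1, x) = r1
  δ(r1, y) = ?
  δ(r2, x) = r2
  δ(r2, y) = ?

From the language and accept set, identify what each state tracks — r0: no input read; r1: started with y (dead); r2: started with x.
Each missing δ(q, a) is the state matching the new tracked value after reading a.
δ(r1, y) = r1; δ(r2, y) = r2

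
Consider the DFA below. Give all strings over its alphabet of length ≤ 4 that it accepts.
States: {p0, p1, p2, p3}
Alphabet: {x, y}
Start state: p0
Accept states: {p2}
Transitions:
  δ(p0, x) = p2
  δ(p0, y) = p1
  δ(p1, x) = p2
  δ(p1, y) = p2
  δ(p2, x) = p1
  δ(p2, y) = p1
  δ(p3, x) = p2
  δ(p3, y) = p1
x, yx, yy, xxx, xxy, xyx, xyy, yxxx, yxxy, yxyx, yxyy, yyxx, yyxy, yyyx, yyyy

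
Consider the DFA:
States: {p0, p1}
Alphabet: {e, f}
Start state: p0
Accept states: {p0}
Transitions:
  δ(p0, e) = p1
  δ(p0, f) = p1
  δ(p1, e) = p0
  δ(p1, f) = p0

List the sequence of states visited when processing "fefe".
read 'f': p0 → p1
  read 'e': p1 → p0
  read 'f': p0 → p1
  read 'e': p1 → p0
p0 -> p1 -> p0 -> p1 -> p0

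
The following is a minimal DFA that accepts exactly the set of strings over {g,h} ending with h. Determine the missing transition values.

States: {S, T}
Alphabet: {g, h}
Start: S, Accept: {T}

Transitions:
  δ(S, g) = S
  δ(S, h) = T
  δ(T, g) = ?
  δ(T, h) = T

From the language and accept set, identify what each state tracks — S: last symbol not h; T: last symbol is h.
Each missing δ(q, a) is the state matching the new tracked value after reading a.
δ(T, g) = S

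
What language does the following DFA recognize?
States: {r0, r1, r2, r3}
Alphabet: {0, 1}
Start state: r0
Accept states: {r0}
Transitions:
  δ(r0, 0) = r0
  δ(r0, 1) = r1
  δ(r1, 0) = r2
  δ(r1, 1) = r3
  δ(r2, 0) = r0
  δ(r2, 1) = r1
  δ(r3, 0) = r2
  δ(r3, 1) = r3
Testing a few strings:
  '1' → reject
  '10' → reject
  '01' → reject
  '11' → reject
State roles: r0=value ≡ 0 (mod 4); r1=value ≡ 1 (mod 4); r2=value ≡ 2 (mod 4); r3=value ≡ 3 (mod 4)
All binary strings representing a multiple of 4 (read in base 2; leading zeros allowed and ε counts as 0)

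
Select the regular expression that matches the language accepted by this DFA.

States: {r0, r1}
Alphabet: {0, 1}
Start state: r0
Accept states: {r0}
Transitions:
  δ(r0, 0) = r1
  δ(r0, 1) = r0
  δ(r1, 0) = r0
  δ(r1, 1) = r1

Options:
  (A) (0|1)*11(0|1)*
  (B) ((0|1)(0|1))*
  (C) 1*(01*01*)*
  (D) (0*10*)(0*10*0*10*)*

Check each option against the DFA on short strings; one disagreement eliminates an option:
  (A) (0|1)*11(0|1)*: on ε the DFA stays in r0 and accepts (r0 ∈ Accept), but the regex does not match it → eliminate
  (B) ((0|1)(0|1))*: on '1' the DFA goes r0 → r0 and accepts (r0 ∈ Accept), but the regex does not match it → eliminate
  (C) 1*(01*01*)*: agrees with the DFA on every string of length ≤ 6
  (D) (0*10*)(0*10*0*10*)*: on ε the DFA stays in r0 and accepts (r0 ∈ Accept), but the regex does not match it → eliminate
Only (C) is consistent with the DFA.
(C) 1*(01*01*)*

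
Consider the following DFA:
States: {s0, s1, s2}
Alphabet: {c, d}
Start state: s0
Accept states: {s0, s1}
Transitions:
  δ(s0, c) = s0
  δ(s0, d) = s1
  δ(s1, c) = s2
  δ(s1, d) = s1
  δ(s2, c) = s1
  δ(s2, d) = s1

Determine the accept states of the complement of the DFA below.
Complement accept states = All states \ Original accept states
= {s0, s1, s2} \ {s0, s1}
{s2}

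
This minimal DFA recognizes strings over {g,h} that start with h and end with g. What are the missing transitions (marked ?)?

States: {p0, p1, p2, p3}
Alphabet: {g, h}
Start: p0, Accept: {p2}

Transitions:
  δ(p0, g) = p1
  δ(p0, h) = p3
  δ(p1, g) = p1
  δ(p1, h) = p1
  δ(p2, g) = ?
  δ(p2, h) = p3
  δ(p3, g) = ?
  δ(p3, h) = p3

From the language and accept set, identify what each state tracks — p0: no input read; p1: started with g (dead); p2: started with h, last symbol g; p3: started with h, last symbol h.
Each missing δ(q, a) is the state matching the new tracked value after reading a.
δ(p2, g) = p2; δ(p3, g) = p2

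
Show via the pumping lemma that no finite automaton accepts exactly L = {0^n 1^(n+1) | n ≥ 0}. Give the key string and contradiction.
Assume L is regular with pumping length p. Idea: pumping the 0-block breaks the fixed offset of 1.
Choose s = 0^p 1^(p+1) ∈ L. By the pumping lemma, s = xyz with |xy| ≤ p, |y| > 0, so y = 0^k with k ≥ 1. Then xy²z = 0^(p+k) 1^(p+1). For this to be in L we would need p+1 = (p+k)+1, i.e. k = 0, contradicting k ≥ 1. So xy²z ∉ L.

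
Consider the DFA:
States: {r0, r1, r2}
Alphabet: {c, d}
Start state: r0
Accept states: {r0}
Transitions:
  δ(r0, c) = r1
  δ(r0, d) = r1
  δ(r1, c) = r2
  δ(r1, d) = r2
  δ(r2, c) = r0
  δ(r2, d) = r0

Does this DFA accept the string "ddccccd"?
Processing string "ddccccd":
  r0 --d--> r1
  r1 --d--> r2
  r2 --c--> r0
  r0 --c--> r1
  r1 --c--> r2
  r2 --c--> r0
  r0 --d--> r1
Final state: r1
Accept states: {r0}
No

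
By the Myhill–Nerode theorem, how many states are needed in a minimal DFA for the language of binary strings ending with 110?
By Myhill–Nerode, count the distinguishable equivalence classes: 4 classes — one per longest suffix of the input that is a prefix of '110' (lengths 0 through 3); only the length-3 class is accepting.
4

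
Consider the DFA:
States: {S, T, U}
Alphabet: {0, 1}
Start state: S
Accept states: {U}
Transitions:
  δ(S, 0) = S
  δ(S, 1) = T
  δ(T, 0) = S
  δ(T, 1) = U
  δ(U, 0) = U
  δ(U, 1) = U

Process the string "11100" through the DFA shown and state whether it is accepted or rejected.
Processing string "11100":
  S --1--> T
  T --1--> U
  U --1--> U
  U --0--> U
  U --0--> U
Final state: U
Accept states: {U}
Yes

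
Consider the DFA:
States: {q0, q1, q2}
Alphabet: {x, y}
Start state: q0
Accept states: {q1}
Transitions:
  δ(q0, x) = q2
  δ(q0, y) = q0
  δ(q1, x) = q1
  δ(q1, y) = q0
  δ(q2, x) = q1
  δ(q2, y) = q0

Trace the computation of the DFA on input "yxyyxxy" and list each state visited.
read 'y': q0 → q0
  read 'x': q0 → q2
  read 'y': q2 → q0
  read 'y': q0 → q0
  read 'x': q0 → q2
  read 'x': q2 → q1
  read 'y': q1 → q0
q0 -> q0 -> q2 -> q0 -> q0 -> q2 -> q1 -> q0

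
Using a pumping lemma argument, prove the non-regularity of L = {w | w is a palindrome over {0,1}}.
Assume L is regular with pumping length p. Idea: pumping the leading 0-block breaks the symmetry.
Choose s = 0^p 1 0^p (a palindrome of length 2p+1 ≥ p). By the pumping lemma, s = xyz with |xy| ≤ p, |y| > 0, so y = 0^k with k > 0 (xy lies entirely in the first 0^p). Then xy²z = 0^(p+k) 1 0^p, which is not a palindrome since p+k ≠ p.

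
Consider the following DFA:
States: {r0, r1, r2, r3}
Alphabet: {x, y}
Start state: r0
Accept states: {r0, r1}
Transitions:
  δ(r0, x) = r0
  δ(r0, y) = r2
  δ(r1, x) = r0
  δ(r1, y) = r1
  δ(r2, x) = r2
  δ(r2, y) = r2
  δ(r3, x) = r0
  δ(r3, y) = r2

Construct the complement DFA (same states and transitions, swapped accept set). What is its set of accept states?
Complement accept states = All states \ Original accept states
= {r0, r1, r2, r3} \ {r0, r1}
{r2, r3}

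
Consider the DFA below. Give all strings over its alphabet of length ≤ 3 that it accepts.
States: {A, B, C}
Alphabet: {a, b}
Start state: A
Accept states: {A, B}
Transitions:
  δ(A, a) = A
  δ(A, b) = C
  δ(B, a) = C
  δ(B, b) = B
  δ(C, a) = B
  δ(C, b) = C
ε, a, aa, ba, aaa, aba, bab, bba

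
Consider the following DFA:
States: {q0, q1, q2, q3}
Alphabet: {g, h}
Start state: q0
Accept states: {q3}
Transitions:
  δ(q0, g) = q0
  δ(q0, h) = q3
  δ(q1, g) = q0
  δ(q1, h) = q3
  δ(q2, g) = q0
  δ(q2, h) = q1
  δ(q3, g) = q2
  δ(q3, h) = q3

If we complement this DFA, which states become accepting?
Complement accept states = All states \ Original accept states
= {q0, q1, q2, q3} \ {q3}
{q0, q1, q2}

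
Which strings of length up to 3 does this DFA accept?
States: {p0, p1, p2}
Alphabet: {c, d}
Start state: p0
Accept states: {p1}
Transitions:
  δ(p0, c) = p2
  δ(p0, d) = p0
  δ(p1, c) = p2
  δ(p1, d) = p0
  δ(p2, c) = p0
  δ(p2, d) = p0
None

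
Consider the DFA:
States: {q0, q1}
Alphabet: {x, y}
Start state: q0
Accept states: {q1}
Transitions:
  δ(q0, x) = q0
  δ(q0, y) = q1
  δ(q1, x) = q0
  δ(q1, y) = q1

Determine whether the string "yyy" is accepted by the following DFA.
Processing string "yyy":
  q0 --y--> q1
  q1 --y--> q1
  q1 --y--> q1
Final state: q1
Accept states: {q1}
Yes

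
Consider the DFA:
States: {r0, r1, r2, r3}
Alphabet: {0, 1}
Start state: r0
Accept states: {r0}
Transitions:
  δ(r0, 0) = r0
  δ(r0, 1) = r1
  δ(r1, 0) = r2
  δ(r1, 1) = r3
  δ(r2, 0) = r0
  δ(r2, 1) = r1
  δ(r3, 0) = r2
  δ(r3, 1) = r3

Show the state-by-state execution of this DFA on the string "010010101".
read '0': r0 → r0
  read '1': r0 → r1
  read '0': r1 → r2
  read '0': r2 → r0
  read '1': r0 → r1
  read '0': r1 → r2
  read '1': r2 → r1
  read '0': r1 → r2
  read '1': r2 → r1
r0 -> r0 -> r1 -> r2 -> r0 -> r1 -> r2 -> r1 -> r2 -> r1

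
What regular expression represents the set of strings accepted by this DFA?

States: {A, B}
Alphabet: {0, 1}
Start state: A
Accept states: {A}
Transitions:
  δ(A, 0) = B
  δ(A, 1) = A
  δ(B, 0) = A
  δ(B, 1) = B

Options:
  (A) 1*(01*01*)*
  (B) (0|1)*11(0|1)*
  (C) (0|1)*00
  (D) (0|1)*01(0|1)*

Check each option against the DFA on short strings; one disagreement eliminates an option:
  (A) 1*(01*01*)*: agrees with the DFA on every string of length ≤ 6
  (B) (0|1)*11(0|1)*: on ε the DFA stays in A and accepts (A ∈ Accept), but the regex does not match it → eliminate
  (C) (0|1)*00: on ε the DFA stays in A and accepts (A ∈ Accept), but the regex does not match it → eliminate
  (D) (0|1)*01(0|1)*: on ε the DFA stays in A and accepts (A ∈ Accept), but the regex does not match it → eliminate
Only (A) is consistent with the DFA.
(A) 1*(01*01*)*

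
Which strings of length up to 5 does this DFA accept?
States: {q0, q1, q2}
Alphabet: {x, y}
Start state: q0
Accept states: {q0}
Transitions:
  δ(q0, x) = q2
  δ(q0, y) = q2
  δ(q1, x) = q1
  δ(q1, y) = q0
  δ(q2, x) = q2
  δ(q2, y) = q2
ε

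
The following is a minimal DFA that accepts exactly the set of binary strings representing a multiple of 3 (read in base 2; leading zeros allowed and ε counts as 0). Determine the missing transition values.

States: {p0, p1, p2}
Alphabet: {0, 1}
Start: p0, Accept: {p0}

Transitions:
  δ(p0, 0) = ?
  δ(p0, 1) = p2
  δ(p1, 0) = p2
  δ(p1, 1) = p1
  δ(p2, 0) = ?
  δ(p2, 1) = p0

From the language and accept set, identify what each state tracks — p0: value ≡ 0 (mod 3); p1: value ≡ 2 (mod 3); p2: value ≡ 1 (mod 3).
Each missing δ(q, a) is the state matching the new tracked value after reading a.
δ(p0, 0) = p0; δ(p2, 0) = p1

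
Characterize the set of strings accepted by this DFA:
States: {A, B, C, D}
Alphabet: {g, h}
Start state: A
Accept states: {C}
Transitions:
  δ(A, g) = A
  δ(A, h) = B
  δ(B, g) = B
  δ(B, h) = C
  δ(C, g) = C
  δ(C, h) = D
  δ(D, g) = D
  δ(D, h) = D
Testing a few strings:
  'gghg' → reject
  'hggh' → accept
  'ggh' → reject
  'h' → reject
State roles: A=zero h's; B=one h; C=two h's; D=≥ three h's (dead)
All strings over {g,h} containing exactly two h's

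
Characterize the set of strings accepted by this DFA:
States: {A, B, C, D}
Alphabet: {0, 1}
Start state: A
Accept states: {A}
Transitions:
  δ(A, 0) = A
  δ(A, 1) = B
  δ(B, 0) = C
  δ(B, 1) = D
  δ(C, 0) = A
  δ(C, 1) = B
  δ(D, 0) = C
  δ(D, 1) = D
Testing a few strings:
  '100' → accept
  '10' → reject
  '0011' → reject
  '1' → reject
State roles: A=value ≡ 0 (mod 4); B=value ≡ 1 (mod 4); C=value ≡ 2 (mod 4); D=value ≡ 3 (mod 4)
All binary strings representing a multiple of 4 (read in base 2; leading zeros allowed and ε counts as 0)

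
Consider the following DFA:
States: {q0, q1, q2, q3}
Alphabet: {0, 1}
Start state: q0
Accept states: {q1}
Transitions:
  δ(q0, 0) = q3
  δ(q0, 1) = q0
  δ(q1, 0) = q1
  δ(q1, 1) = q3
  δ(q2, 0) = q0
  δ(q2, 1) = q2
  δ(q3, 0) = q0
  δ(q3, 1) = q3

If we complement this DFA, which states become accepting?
Complement accept states = All states \ Original accept states
= {q0, q1, q2, q3} \ {q1}
{q0, q2, q3}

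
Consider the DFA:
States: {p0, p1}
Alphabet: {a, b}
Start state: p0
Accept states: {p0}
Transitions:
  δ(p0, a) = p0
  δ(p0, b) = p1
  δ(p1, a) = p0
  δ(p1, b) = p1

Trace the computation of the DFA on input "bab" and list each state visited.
read 'b': p0 → p1
  read 'a': p1 → p0
  read 'b': p0 → p1
p0 -> p1 -> p0 -> p1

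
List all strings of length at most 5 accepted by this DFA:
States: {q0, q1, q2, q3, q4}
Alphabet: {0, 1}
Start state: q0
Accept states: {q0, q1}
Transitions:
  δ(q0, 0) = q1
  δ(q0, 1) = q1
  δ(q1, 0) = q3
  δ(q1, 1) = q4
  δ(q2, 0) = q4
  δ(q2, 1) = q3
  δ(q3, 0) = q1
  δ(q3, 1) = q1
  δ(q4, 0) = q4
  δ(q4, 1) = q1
ε, 0, 1, 000, 001, 011, 100, 101, 111, 0101, 1101, 00000, 00001, 00011, 00100, 00101, 00111, 01001, 01100, 01101, 01111, 10000, 10001, 10011, 10100, 10101, 10111, 11001, 11100, 11101, 11111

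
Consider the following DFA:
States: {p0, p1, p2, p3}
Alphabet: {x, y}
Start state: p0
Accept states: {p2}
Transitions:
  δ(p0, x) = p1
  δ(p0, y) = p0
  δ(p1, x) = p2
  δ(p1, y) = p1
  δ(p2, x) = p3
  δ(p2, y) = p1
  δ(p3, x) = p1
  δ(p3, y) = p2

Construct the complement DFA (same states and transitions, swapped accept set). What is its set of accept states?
Complement accept states = All states \ Original accept states
= {p0, p1, p2, p3} \ {p2}
{p0, p1, p3}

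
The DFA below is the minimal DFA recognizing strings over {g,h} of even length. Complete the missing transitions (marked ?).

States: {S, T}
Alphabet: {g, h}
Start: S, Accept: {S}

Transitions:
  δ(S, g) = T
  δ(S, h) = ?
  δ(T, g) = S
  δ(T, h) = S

From the language and accept set, identify what each state tracks — S: even length so far; T: odd length so far.
Each missing δ(q, a) is the state matching the new tracked value after reading a.
δ(S, h) = T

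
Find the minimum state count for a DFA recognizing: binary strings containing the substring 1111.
By Myhill–Nerode, count the distinguishable equivalence classes: 5 classes — one per longest suffix of the input that is a prefix of '1111' (lengths 0 through 3), plus an absorbing 'already seen 1111' class.
5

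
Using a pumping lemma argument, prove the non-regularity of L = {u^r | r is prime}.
Assume L is regular with pumping length p. Idea: pumping by a suitable count produces a composite length.
Let q be a prime with q ≥ p and choose s = u^q ∈ L. By the pumping lemma, s = xyz with |xy| ≤ p, |y| = k ≥ 1. Take i = q+1: |xy^(q+1)z| = q + q·k = q(1+k). Since q ≥ 2 and 1+k ≥ 2, q(1+k) is composite, so xy^(q+1)z ∉ L.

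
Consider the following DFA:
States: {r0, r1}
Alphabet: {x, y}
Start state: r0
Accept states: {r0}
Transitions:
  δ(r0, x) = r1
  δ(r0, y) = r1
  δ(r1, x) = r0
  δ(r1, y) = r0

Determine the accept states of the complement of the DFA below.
Complement accept states = All states \ Original accept states
= {r0, r1} \ {r0}
{r1}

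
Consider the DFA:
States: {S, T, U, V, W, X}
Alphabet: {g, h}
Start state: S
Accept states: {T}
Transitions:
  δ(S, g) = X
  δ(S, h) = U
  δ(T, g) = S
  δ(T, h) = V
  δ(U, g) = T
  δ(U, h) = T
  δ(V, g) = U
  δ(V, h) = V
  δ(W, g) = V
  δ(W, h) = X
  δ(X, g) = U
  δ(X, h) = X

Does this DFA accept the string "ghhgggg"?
Processing string "ghhgggg":
  S --g--> X
  X --h--> X
  X --h--> X
  X --g--> U
  U --g--> T
  T --g--> S
  S --g--> X
Final state: X
Accept states: {T}
No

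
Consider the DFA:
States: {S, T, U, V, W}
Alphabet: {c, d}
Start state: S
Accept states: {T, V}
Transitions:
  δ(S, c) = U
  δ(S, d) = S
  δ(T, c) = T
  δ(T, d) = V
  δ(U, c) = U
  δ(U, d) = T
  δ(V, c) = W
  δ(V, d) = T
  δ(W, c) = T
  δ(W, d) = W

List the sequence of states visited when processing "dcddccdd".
read 'd': S → S
  read 'c': S → U
  read 'd': U → T
  read 'd': T → V
  read 'c': V → W
  read 'c': W → T
  read 'd': T → V
  read 'd': V → T
S -> S -> U -> T -> V -> W -> T -> V -> T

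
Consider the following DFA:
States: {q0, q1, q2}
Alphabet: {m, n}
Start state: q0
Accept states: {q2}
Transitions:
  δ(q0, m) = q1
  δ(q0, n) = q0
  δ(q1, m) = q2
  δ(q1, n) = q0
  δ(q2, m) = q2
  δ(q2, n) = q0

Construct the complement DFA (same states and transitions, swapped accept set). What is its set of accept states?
Complement accept states = All states \ Original accept states
= {q0, q1, q2} \ {q2}
{q0, q1}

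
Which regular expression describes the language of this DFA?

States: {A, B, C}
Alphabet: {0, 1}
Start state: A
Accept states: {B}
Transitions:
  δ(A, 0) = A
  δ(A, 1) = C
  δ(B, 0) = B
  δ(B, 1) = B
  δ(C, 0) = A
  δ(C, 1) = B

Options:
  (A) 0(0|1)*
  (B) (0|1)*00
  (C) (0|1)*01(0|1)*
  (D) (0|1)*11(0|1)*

Check each option against the DFA on short strings; one disagreement eliminates an option:
  (A) 0(0|1)*: on '0' the DFA goes A → A and rejects (A ∉ Accept), but the regex matches it → eliminate
  (B) (0|1)*00: on '00' the DFA goes A → A → A and rejects (A ∉ Accept), but the regex matches it → eliminate
  (C) (0|1)*01(0|1)*: on '01' the DFA goes A → A → C and rejects (C ∉ Accept), but the regex matches it → eliminate
  (D) (0|1)*11(0|1)*: agrees with the DFA on every string of length ≤ 6
Only (D) is consistent with the DFA.
(D) (0|1)*11(0|1)*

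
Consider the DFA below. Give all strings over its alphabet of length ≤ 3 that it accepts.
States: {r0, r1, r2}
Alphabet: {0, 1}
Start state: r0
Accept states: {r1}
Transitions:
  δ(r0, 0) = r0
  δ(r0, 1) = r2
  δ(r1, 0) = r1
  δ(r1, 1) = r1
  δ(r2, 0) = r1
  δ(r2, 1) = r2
10, 010, 100, 101, 110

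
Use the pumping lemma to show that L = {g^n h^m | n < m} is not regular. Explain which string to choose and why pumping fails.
Assume L is regular with pumping length p. Idea: pumping up the g-block makes the g-count reach the h-count.
Choose s = g^p h^(p+1) ∈ L. By the pumping lemma, s = xyz with |xy| ≤ p, |y| > 0, so y = g^k with k ≥ 1. Then xy²z = g^(p+k) h^(p+1). Since p+k ≥ p+1, the number of g's is no longer strictly less than the number of h's, so xy²z ∉ L.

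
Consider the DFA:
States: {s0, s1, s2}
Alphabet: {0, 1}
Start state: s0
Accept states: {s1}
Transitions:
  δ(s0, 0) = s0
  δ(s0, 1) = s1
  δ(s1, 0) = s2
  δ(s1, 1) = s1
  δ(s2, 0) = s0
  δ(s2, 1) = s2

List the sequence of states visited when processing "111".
read '1': s0 → s1
  read '1': s1 → s1
  read '1': s1 → s1
s0 -> s1 -> s1 -> s1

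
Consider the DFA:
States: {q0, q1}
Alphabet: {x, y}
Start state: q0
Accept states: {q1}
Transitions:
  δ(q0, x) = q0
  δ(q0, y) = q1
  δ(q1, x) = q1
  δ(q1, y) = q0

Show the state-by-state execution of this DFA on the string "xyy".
read 'x': q0 → q0
  read 'y': q0 → q1
  read 'y': q1 → q0
q0 -> q0 -> q1 -> q0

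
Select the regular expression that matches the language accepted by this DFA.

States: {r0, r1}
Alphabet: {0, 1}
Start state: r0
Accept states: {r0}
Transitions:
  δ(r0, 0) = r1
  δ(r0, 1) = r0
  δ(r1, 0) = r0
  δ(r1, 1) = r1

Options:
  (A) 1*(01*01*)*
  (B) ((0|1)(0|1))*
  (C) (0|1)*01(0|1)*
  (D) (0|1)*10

Check each option against the DFA on short strings; one disagreement eliminates an option:
  (A) 1*(01*01*)*: agrees with the DFA on every string of length ≤ 6
  (B) ((0|1)(0|1))*: on '1' the DFA goes r0 → r0 and accepts (r0 ∈ Accept), but the regex does not match it → eliminate
  (C) (0|1)*01(0|1)*: on ε the DFA stays in r0 and accepts (r0 ∈ Accept), but the regex does not match it → eliminate
  (D) (0|1)*10: on ε the DFA stays in r0 and accepts (r0 ∈ Accept), but the regex does not match it → eliminate
Only (A) is consistent with the DFA.
(A) 1*(01*01*)*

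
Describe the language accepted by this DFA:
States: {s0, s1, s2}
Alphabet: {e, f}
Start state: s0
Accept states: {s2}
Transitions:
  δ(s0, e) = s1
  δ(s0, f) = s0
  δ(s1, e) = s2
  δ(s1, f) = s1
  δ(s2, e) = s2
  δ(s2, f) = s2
Testing a few strings:
  'eef' → accept
  'eefe' → accept
  'ee' → accept
  'e' → reject
State roles: s0=zero e's seen; s1=one e seen; s2=≥ two e's seen
All strings over {e,f} containing at least two e's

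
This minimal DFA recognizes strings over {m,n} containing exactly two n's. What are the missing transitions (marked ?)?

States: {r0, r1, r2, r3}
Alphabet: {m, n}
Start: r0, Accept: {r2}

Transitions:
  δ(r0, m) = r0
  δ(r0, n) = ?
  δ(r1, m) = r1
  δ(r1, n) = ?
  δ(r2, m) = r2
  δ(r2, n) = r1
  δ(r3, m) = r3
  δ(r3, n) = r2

From the language and accept set, identify what each state tracks — r0: zero n's; r1: ≥ three n's (dead); r2: two n's; r3: one n.
Each missing δ(q, a) is the state matching the new tracked value after reading a.
δ(r0, n) = r3; δ(r1, n) = r1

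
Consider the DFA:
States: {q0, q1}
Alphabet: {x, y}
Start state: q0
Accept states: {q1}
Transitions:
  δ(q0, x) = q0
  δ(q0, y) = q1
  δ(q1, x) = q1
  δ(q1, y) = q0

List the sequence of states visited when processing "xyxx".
read 'x': q0 → q0
  read 'y': q0 → q1
  read 'x': q1 → q1
  read 'x': q1 → q1
q0 -> q0 -> q1 -> q1 -> q1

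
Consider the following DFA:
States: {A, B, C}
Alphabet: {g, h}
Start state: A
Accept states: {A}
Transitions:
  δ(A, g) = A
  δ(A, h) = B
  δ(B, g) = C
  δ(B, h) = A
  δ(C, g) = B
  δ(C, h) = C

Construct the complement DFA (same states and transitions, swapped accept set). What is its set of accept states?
Complement accept states = All states \ Original accept states
= {A, B, C} \ {A}
{B, C}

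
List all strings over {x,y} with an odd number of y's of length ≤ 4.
y, xy, yx, xxy, xyx, yxx, yyy, xxxy, xxyx, xyxx, xyyy, yxxx, yxyy, yyxy, yyyx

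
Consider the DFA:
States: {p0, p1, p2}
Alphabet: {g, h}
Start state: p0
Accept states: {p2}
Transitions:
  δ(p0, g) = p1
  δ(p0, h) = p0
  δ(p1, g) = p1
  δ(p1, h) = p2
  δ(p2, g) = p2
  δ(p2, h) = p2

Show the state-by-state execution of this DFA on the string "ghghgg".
read 'g': p0 → p1
  read 'h': p1 → p2
  read 'g': p2 → p2
  read 'h': p2 → p2
  read 'g': p2 → p2
  read 'g': p2 → p2
p0 -> p1 -> p2 -> p2 -> p2 -> p2 -> p2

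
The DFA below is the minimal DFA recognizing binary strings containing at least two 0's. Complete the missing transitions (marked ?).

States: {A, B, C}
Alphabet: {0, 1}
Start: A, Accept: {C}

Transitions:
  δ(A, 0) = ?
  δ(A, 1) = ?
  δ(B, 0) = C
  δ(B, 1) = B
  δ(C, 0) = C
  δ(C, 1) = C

From the language and accept set, identify what each state tracks — A: zero 0's seen; B: one 0 seen; C: ≥ two 0's seen.
Each missing δ(q, a) is the state matching the new tracked value after reading a.
δ(A, 0) = B; δ(A, 1) = A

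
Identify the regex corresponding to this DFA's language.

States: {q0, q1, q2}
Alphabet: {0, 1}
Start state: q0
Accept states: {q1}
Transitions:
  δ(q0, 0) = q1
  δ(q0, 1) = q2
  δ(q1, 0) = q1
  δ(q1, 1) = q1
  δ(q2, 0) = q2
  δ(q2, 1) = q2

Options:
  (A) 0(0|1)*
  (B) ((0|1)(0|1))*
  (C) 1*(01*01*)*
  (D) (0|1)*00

Check each option against the DFA on short strings; one disagreement eliminates an option:
  (A) 0(0|1)*: agrees with the DFA on every string of length ≤ 6
  (B) ((0|1)(0|1))*: on ε the DFA stays in q0 and rejects (q0 ∉ Accept), but the regex matches it → eliminate
  (C) 1*(01*01*)*: on ε the DFA stays in q0 and rejects (q0 ∉ Accept), but the regex matches it → eliminate
  (D) (0|1)*00: on '0' the DFA goes q0 → q1 and accepts (q1 ∈ Accept), but the regex does not match it → eliminate
Only (A) is consistent with the DFA.
(A) 0(0|1)*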